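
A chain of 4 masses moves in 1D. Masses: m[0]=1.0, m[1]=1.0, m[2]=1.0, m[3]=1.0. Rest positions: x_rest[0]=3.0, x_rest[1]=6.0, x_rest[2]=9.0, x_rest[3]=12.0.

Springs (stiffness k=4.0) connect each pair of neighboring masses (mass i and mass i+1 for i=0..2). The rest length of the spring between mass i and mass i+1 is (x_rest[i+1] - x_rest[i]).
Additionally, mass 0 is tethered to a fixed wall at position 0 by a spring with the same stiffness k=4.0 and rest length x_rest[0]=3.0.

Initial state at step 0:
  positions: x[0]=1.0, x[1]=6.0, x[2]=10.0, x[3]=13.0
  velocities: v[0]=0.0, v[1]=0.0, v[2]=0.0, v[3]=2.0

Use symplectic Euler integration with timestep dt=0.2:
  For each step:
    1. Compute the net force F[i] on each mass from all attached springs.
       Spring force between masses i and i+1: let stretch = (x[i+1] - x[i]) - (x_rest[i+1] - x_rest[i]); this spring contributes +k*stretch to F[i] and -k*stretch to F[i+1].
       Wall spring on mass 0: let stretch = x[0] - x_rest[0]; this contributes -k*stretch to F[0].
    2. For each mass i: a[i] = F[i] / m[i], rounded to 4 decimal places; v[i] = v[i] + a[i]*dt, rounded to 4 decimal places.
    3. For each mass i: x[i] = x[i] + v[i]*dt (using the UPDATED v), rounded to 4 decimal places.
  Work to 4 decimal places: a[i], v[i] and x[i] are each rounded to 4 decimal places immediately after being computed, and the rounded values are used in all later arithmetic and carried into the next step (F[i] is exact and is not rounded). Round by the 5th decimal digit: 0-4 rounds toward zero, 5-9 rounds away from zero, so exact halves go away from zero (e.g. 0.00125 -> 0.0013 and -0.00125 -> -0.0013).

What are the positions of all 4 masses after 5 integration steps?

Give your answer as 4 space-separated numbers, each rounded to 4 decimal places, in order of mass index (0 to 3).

Step 0: x=[1.0000 6.0000 10.0000 13.0000] v=[0.0000 0.0000 0.0000 2.0000]
Step 1: x=[1.6400 5.8400 9.8400 13.4000] v=[3.2000 -0.8000 -0.8000 2.0000]
Step 2: x=[2.6896 5.6480 9.6096 13.7104] v=[5.2480 -0.9600 -1.1520 1.5520]
Step 3: x=[3.7822 5.6165 9.4015 13.8447] v=[5.4630 -0.1574 -1.0406 0.6714]
Step 4: x=[4.5631 5.8971 9.2987 13.7481] v=[3.9047 1.4032 -0.5140 -0.4832]
Step 5: x=[4.8274 6.5086 9.3635 13.4196] v=[1.3214 3.0573 0.3242 -1.6427]

Answer: 4.8274 6.5086 9.3635 13.4196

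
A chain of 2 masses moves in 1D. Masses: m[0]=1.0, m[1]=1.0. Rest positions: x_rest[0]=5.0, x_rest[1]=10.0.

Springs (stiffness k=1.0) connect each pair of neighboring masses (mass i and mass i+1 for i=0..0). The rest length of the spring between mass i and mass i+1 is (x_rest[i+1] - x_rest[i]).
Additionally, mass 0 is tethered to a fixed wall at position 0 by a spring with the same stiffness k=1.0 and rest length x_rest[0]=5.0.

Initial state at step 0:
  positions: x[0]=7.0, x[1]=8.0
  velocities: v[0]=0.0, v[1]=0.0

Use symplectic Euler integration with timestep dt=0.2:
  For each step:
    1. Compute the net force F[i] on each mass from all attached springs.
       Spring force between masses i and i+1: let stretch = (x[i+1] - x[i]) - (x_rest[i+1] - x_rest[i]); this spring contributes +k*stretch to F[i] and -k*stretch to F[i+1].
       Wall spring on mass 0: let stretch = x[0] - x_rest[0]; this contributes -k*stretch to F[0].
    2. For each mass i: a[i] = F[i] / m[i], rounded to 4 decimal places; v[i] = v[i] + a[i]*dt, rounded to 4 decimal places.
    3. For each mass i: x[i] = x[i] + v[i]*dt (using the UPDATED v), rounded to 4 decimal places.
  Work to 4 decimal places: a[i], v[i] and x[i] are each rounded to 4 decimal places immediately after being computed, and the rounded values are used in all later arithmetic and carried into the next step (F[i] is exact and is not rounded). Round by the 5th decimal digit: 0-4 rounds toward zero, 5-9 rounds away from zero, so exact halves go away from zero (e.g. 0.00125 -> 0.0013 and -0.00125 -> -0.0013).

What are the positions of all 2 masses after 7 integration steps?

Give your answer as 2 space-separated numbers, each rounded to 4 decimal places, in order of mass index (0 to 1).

Step 0: x=[7.0000 8.0000] v=[0.0000 0.0000]
Step 1: x=[6.7600 8.1600] v=[-1.2000 0.8000]
Step 2: x=[6.3056 8.4640] v=[-2.2720 1.5200]
Step 3: x=[5.6853 8.8817] v=[-3.1014 2.0883]
Step 4: x=[4.9655 9.3715] v=[-3.5992 2.4490]
Step 5: x=[4.2233 9.8851] v=[-3.7111 2.5678]
Step 6: x=[3.5386 10.3722] v=[-3.4234 2.4354]
Step 7: x=[2.9857 10.7859] v=[-2.7644 2.0687]

Answer: 2.9857 10.7859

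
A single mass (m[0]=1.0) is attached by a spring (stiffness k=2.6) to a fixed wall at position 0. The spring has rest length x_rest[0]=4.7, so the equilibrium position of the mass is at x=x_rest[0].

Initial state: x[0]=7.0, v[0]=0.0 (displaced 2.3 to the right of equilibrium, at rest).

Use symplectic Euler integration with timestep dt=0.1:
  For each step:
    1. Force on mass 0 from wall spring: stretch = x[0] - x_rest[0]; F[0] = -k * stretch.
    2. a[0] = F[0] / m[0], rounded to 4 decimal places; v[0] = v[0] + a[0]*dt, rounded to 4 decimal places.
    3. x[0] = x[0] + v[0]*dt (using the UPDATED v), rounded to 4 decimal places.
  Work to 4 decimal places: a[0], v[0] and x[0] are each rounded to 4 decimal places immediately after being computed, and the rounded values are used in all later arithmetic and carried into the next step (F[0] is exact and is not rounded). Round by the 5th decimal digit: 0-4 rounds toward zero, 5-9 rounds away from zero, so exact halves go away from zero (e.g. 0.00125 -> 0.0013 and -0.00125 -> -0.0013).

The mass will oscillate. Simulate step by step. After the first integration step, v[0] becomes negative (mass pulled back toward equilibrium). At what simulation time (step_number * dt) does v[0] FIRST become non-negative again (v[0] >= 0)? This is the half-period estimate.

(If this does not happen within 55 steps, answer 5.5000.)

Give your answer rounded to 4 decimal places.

Answer: 2.0000

Derivation:
Step 0: x=[7.0000] v=[0.0000]
Step 1: x=[6.9402] v=[-0.5980]
Step 2: x=[6.8222] v=[-1.1805]
Step 3: x=[6.6490] v=[-1.7323]
Step 4: x=[6.4251] v=[-2.2390]
Step 5: x=[6.1564] v=[-2.6875]
Step 6: x=[5.8498] v=[-3.0662]
Step 7: x=[5.5133] v=[-3.3652]
Step 8: x=[5.1556] v=[-3.5767]
Step 9: x=[4.7861] v=[-3.6952]
Step 10: x=[4.4143] v=[-3.7176]
Step 11: x=[4.0500] v=[-3.6433]
Step 12: x=[3.7026] v=[-3.4743]
Step 13: x=[3.3811] v=[-3.2150]
Step 14: x=[3.0939] v=[-2.8721]
Step 15: x=[2.8485] v=[-2.4545]
Step 16: x=[2.6512] v=[-1.9731]
Step 17: x=[2.5072] v=[-1.4404]
Step 18: x=[2.4202] v=[-0.8703]
Step 19: x=[2.3924] v=[-0.2776]
Step 20: x=[2.4246] v=[0.3224]
First v>=0 after going negative at step 20, time=2.0000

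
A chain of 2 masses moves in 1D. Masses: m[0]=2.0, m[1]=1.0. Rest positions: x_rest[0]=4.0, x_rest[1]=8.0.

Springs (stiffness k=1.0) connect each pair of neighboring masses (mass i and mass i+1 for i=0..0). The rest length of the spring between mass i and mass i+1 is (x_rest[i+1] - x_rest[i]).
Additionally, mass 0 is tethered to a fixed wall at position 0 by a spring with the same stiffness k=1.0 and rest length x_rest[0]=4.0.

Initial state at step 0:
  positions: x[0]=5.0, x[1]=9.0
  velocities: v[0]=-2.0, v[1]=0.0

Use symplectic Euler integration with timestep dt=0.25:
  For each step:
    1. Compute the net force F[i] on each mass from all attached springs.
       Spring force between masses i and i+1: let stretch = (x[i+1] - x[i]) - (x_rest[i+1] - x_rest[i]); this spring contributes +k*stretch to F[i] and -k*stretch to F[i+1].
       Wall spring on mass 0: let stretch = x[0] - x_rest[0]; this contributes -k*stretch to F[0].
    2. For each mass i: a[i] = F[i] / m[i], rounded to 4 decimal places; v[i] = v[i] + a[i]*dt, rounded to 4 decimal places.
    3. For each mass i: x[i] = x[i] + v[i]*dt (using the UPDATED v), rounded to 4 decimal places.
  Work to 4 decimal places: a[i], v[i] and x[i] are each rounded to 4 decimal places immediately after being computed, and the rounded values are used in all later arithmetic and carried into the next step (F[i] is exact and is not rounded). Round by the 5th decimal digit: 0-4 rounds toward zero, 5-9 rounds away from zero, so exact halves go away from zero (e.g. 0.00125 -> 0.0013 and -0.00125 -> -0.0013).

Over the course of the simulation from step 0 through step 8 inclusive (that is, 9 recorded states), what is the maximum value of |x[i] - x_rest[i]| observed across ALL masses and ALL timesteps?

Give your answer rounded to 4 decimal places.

Step 0: x=[5.0000 9.0000] v=[-2.0000 0.0000]
Step 1: x=[4.4688 9.0000] v=[-2.1250 0.0000]
Step 2: x=[3.9395 8.9668] v=[-2.1172 -0.1328]
Step 3: x=[3.4442 8.8694] v=[-1.9812 -0.3896]
Step 4: x=[3.0108 8.6829] v=[-1.7336 -0.7459]
Step 5: x=[2.6606 8.3919] v=[-1.4009 -1.1639]
Step 6: x=[2.4063 7.9927] v=[-1.0171 -1.5967]
Step 7: x=[2.2514 7.4944] v=[-0.6196 -1.9933]
Step 8: x=[2.1900 6.9184] v=[-0.2457 -2.3041]
Max displacement = 1.8100

Answer: 1.8100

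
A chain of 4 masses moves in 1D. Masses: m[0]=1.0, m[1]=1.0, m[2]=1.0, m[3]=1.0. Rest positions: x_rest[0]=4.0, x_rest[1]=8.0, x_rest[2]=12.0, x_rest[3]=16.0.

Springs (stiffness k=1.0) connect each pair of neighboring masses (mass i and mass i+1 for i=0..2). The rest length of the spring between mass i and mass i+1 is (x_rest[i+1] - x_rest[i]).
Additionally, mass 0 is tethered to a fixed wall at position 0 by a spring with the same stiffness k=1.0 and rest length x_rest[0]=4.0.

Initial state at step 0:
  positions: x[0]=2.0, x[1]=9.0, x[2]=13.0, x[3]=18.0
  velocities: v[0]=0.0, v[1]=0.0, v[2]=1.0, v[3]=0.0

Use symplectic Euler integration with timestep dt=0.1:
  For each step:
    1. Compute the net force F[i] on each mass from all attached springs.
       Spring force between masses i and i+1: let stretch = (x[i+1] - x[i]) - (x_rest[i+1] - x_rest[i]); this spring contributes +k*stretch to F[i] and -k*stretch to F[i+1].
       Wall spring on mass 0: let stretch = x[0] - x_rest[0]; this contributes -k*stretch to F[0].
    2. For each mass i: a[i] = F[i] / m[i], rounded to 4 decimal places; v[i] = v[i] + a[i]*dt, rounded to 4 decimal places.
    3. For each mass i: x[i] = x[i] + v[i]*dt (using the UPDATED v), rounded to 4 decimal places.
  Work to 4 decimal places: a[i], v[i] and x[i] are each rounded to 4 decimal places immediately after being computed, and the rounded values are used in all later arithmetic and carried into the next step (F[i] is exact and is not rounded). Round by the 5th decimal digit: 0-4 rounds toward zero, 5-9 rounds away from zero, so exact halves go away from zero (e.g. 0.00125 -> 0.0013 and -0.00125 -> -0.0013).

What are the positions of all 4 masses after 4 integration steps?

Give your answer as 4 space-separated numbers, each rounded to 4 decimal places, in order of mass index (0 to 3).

Answer: 2.4809 8.7275 13.4716 17.9128

Derivation:
Step 0: x=[2.0000 9.0000 13.0000 18.0000] v=[0.0000 0.0000 1.0000 0.0000]
Step 1: x=[2.0500 8.9700 13.1100 17.9900] v=[0.5000 -0.3000 1.1000 -0.1000]
Step 2: x=[2.1487 8.9122 13.2274 17.9712] v=[0.9870 -0.5780 1.1740 -0.1880]
Step 3: x=[2.2936 8.8299 13.3491 17.9450] v=[1.4485 -0.8228 1.2169 -0.2624]
Step 4: x=[2.4809 8.7275 13.4716 17.9128] v=[1.8728 -1.0245 1.2246 -0.3220]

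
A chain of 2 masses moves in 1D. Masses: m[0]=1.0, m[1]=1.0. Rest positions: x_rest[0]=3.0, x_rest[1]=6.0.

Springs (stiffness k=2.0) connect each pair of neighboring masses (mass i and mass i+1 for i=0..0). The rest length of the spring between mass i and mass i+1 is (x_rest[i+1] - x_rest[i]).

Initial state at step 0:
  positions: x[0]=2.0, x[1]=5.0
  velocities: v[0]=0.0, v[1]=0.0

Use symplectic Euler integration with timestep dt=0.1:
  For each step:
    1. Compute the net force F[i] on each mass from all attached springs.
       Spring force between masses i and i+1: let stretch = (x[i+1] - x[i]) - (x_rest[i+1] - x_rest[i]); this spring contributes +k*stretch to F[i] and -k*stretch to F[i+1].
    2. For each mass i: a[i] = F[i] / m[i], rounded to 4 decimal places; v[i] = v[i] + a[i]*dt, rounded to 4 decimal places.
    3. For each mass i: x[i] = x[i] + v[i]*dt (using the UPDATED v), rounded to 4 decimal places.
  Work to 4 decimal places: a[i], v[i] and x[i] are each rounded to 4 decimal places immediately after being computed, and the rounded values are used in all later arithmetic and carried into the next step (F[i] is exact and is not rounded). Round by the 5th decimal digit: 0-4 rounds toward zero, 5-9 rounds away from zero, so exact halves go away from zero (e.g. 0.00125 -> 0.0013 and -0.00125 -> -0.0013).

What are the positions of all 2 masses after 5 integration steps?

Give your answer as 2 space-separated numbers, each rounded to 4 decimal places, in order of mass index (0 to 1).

Step 0: x=[2.0000 5.0000] v=[0.0000 0.0000]
Step 1: x=[2.0000 5.0000] v=[0.0000 0.0000]
Step 2: x=[2.0000 5.0000] v=[0.0000 0.0000]
Step 3: x=[2.0000 5.0000] v=[0.0000 0.0000]
Step 4: x=[2.0000 5.0000] v=[0.0000 0.0000]
Step 5: x=[2.0000 5.0000] v=[0.0000 0.0000]

Answer: 2.0000 5.0000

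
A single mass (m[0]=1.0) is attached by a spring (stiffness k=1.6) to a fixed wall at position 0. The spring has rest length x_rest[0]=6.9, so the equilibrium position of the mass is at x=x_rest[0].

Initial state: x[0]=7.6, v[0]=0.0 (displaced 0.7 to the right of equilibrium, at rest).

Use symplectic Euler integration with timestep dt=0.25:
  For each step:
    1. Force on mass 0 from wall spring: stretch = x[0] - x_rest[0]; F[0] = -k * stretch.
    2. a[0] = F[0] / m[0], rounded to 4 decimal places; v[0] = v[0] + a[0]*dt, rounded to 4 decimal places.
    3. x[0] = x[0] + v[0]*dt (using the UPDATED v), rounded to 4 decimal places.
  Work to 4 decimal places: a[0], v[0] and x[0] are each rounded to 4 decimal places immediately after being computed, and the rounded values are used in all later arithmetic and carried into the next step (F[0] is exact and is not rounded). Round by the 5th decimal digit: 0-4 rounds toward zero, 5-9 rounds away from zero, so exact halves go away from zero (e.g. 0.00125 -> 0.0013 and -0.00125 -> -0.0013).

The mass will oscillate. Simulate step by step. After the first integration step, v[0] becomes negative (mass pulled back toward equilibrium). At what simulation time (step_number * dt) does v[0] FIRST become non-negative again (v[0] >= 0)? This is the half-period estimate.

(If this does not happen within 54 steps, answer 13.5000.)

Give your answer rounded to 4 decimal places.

Answer: 2.5000

Derivation:
Step 0: x=[7.6000] v=[0.0000]
Step 1: x=[7.5300] v=[-0.2800]
Step 2: x=[7.3970] v=[-0.5320]
Step 3: x=[7.2143] v=[-0.7308]
Step 4: x=[7.0002] v=[-0.8565]
Step 5: x=[6.7761] v=[-0.8966]
Step 6: x=[6.5643] v=[-0.8471]
Step 7: x=[6.3861] v=[-0.7128]
Step 8: x=[6.2593] v=[-0.5073]
Step 9: x=[6.1966] v=[-0.2510]
Step 10: x=[6.2042] v=[0.0304]
First v>=0 after going negative at step 10, time=2.5000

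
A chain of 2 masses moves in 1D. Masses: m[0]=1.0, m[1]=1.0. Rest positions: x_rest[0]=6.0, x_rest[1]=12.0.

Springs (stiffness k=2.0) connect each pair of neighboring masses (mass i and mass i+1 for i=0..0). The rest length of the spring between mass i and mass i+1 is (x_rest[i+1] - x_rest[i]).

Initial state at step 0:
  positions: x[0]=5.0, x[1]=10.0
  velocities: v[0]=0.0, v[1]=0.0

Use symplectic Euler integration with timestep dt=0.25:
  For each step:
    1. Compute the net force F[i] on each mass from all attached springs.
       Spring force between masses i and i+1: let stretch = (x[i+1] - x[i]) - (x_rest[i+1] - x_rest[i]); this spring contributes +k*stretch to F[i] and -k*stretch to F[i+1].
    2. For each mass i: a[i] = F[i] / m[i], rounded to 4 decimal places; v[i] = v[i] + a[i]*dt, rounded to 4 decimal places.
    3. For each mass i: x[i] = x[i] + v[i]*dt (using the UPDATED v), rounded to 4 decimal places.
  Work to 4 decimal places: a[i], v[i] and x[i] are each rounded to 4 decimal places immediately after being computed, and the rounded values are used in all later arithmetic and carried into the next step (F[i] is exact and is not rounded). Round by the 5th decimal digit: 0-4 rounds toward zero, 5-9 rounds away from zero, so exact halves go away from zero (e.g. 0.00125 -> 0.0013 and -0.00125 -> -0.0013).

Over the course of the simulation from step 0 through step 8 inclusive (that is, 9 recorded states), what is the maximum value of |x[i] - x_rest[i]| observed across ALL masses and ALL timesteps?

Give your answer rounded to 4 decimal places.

Answer: 2.0110

Derivation:
Step 0: x=[5.0000 10.0000] v=[0.0000 0.0000]
Step 1: x=[4.8750 10.1250] v=[-0.5000 0.5000]
Step 2: x=[4.6563 10.3438] v=[-0.8750 0.8750]
Step 3: x=[4.3985 10.6016] v=[-1.0313 1.0313]
Step 4: x=[4.1661 10.8341] v=[-0.9298 0.9298]
Step 5: x=[4.0172 10.9831] v=[-0.5958 0.5958]
Step 6: x=[3.9890 11.0113] v=[-0.1129 0.1129]
Step 7: x=[4.0886 10.9117] v=[0.3983 -0.3983]
Step 8: x=[4.2911 10.7092] v=[0.8099 -0.8099]
Max displacement = 2.0110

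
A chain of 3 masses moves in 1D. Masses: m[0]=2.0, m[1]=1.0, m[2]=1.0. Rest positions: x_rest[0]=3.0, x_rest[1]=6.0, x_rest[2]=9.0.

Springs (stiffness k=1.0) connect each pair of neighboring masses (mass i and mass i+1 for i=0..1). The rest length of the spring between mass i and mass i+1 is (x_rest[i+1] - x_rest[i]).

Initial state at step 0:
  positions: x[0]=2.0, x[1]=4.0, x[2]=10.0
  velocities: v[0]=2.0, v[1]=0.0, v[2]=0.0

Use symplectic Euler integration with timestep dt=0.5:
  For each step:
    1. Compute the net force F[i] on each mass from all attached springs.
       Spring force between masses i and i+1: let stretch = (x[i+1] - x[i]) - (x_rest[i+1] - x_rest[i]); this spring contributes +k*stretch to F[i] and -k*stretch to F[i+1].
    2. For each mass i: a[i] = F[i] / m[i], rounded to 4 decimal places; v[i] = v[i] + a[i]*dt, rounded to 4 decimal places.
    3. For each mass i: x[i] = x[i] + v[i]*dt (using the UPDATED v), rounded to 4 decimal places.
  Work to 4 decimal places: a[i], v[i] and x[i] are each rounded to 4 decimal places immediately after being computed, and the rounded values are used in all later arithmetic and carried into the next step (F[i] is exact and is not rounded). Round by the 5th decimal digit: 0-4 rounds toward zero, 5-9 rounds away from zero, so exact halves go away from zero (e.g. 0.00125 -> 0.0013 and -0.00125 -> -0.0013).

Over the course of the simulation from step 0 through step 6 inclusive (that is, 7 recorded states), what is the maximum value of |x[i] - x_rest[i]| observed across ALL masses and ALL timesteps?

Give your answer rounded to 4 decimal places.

Answer: 3.5722

Derivation:
Step 0: x=[2.0000 4.0000 10.0000] v=[2.0000 0.0000 0.0000]
Step 1: x=[2.8750 5.0000 9.2500] v=[1.7500 2.0000 -1.5000]
Step 2: x=[3.6407 6.5313 8.1875] v=[1.5313 3.0625 -2.1250]
Step 3: x=[4.3927 7.7540 7.4610] v=[1.5040 2.4453 -1.4531]
Step 4: x=[5.1899 8.0631 7.5577] v=[1.5944 0.6182 0.1934]
Step 5: x=[5.9713 7.5276 8.5308] v=[1.5627 -1.0711 1.9461]
Step 6: x=[6.5722 6.8538 10.0031] v=[1.2018 -1.3477 2.9445]
Max displacement = 3.5722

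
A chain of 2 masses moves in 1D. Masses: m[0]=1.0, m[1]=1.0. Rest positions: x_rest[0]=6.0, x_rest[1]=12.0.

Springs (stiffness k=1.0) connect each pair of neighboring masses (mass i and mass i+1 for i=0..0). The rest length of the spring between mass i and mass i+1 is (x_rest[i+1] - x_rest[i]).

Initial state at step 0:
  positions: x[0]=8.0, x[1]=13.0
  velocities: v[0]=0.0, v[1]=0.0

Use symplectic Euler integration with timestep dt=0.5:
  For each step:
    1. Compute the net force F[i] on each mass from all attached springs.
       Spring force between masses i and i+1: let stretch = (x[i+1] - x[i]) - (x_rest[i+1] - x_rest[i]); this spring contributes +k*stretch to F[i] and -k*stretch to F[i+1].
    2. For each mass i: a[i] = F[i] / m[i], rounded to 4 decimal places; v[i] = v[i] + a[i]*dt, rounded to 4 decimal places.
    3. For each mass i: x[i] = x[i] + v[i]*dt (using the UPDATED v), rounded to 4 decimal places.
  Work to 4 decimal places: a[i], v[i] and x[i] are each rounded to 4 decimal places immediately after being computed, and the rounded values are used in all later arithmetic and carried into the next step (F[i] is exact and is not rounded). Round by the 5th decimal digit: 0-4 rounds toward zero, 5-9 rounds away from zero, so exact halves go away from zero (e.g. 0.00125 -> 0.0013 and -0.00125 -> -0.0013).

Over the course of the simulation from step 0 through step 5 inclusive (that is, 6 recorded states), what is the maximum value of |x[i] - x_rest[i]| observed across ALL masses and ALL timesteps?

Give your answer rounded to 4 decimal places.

Answer: 2.0313

Derivation:
Step 0: x=[8.0000 13.0000] v=[0.0000 0.0000]
Step 1: x=[7.7500 13.2500] v=[-0.5000 0.5000]
Step 2: x=[7.3750 13.6250] v=[-0.7500 0.7500]
Step 3: x=[7.0625 13.9375] v=[-0.6250 0.6250]
Step 4: x=[6.9688 14.0313] v=[-0.1875 0.1875]
Step 5: x=[7.1407 13.8594] v=[0.3438 -0.3438]
Max displacement = 2.0313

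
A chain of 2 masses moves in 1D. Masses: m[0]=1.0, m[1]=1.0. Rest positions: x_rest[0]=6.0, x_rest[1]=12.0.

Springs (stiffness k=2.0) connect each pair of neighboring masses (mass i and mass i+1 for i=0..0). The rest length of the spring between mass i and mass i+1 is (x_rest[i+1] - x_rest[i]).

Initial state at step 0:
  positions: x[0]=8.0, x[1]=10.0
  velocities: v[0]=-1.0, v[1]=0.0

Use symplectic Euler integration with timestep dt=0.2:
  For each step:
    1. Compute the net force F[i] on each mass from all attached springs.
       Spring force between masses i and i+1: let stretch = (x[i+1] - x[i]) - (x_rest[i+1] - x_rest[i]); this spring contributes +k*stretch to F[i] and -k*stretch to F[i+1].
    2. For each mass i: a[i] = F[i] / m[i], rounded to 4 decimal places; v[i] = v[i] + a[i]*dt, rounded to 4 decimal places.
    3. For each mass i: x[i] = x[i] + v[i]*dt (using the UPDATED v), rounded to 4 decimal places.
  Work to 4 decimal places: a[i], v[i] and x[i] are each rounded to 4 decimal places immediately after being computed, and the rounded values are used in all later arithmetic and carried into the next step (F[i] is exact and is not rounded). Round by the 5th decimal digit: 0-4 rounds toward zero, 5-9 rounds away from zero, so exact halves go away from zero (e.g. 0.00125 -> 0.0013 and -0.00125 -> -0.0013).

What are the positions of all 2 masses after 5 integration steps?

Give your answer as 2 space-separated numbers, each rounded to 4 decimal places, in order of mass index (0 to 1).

Step 0: x=[8.0000 10.0000] v=[-1.0000 0.0000]
Step 1: x=[7.4800 10.3200] v=[-2.6000 1.6000]
Step 2: x=[6.7072 10.8928] v=[-3.8640 2.8640]
Step 3: x=[5.7892 11.6108] v=[-4.5898 3.5898]
Step 4: x=[4.8570 12.3430] v=[-4.6612 3.6612]
Step 5: x=[4.0436 12.9564] v=[-4.0668 3.0668]

Answer: 4.0436 12.9564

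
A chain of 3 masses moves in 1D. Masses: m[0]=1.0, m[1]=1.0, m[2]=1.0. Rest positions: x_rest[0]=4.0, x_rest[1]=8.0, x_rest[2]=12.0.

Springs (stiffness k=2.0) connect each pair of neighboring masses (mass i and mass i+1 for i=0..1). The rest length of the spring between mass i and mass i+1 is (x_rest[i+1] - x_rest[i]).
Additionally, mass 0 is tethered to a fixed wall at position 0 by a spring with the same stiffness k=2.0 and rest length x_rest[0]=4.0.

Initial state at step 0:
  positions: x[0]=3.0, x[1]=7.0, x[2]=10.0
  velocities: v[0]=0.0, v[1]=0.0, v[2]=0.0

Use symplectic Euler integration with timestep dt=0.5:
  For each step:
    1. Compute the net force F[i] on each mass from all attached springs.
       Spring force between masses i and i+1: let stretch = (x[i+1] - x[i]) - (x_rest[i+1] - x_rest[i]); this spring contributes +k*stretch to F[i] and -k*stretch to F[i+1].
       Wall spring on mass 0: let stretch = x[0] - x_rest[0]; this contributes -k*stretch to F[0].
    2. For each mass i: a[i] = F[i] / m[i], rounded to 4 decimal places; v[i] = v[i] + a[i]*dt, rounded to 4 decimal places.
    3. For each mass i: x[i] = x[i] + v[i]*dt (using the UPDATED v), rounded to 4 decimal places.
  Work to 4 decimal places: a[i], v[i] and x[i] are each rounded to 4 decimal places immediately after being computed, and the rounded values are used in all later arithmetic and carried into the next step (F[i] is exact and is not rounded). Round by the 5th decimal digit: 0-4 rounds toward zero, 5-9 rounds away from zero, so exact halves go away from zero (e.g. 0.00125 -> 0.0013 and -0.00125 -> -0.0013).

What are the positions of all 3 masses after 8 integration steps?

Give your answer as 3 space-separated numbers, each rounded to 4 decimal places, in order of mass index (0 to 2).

Answer: 4.4571 9.6212 13.4493

Derivation:
Step 0: x=[3.0000 7.0000 10.0000] v=[0.0000 0.0000 0.0000]
Step 1: x=[3.5000 6.5000 10.5000] v=[1.0000 -1.0000 1.0000]
Step 2: x=[3.7500 6.5000 11.0000] v=[0.5000 0.0000 1.0000]
Step 3: x=[3.5000 7.3750 11.2500] v=[-0.5000 1.7500 0.5000]
Step 4: x=[3.4375 8.2500 11.5625] v=[-0.1250 1.7500 0.6250]
Step 5: x=[4.0625 8.3750 12.2188] v=[1.2500 0.2500 1.3125]
Step 6: x=[4.8125 8.2657 12.9532] v=[1.5000 -0.2187 1.4687]
Step 7: x=[4.8829 8.7735 13.3438] v=[0.1407 1.0156 0.7812]
Step 8: x=[4.4571 9.6212 13.4493] v=[-0.8516 1.6953 0.2109]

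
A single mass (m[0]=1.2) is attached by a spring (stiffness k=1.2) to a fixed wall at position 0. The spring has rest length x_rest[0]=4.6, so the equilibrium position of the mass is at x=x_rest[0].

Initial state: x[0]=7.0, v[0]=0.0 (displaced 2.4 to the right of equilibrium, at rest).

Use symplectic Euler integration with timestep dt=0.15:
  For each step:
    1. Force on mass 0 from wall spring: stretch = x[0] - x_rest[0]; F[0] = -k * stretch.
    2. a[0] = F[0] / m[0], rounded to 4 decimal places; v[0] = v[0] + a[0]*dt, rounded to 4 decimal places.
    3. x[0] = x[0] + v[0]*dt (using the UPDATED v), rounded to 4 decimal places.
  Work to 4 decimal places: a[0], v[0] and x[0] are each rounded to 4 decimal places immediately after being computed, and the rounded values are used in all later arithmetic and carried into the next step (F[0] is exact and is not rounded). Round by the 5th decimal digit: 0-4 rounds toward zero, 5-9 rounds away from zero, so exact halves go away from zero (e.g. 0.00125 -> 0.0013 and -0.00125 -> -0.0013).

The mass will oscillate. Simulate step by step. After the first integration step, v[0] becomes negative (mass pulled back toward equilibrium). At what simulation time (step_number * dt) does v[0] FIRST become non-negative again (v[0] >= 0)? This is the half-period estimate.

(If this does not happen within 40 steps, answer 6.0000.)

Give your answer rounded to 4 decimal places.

Answer: 3.1500

Derivation:
Step 0: x=[7.0000] v=[0.0000]
Step 1: x=[6.9460] v=[-0.3600]
Step 2: x=[6.8392] v=[-0.7119]
Step 3: x=[6.6820] v=[-1.0478]
Step 4: x=[6.4780] v=[-1.3601]
Step 5: x=[6.2317] v=[-1.6418]
Step 6: x=[5.9487] v=[-1.8866]
Step 7: x=[5.6354] v=[-2.0889]
Step 8: x=[5.2988] v=[-2.2442]
Step 9: x=[4.9465] v=[-2.3490]
Step 10: x=[4.5864] v=[-2.4010]
Step 11: x=[4.2266] v=[-2.3990]
Step 12: x=[3.8752] v=[-2.3430]
Step 13: x=[3.5401] v=[-2.2343]
Step 14: x=[3.2288] v=[-2.0753]
Step 15: x=[2.9484] v=[-1.8696]
Step 16: x=[2.7051] v=[-1.6219]
Step 17: x=[2.5044] v=[-1.3377]
Step 18: x=[2.3509] v=[-1.0234]
Step 19: x=[2.2480] v=[-0.6860]
Step 20: x=[2.1980] v=[-0.3332]
Step 21: x=[2.2021] v=[0.0271]
First v>=0 after going negative at step 21, time=3.1500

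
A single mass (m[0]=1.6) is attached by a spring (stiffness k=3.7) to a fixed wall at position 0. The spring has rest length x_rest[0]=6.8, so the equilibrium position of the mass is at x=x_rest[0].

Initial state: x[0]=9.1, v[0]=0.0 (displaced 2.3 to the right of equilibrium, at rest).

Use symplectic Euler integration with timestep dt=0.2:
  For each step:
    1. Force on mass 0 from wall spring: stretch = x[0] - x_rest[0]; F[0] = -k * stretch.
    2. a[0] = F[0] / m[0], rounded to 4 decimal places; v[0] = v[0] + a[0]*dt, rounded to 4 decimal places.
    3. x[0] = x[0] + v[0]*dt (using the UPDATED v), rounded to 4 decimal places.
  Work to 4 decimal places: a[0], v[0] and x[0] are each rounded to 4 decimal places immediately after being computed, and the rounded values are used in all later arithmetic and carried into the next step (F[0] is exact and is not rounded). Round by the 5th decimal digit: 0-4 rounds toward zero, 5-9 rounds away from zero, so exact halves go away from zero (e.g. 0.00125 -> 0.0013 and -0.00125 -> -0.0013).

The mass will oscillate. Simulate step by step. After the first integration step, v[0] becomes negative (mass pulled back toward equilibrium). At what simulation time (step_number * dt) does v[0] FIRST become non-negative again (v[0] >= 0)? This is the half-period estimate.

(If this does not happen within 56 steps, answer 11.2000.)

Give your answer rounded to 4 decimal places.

Answer: 2.2000

Derivation:
Step 0: x=[9.1000] v=[0.0000]
Step 1: x=[8.8872] v=[-1.0638]
Step 2: x=[8.4814] v=[-2.0291]
Step 3: x=[7.9201] v=[-2.8067]
Step 4: x=[7.2552] v=[-3.3247]
Step 5: x=[6.5482] v=[-3.5352]
Step 6: x=[5.8645] v=[-3.4187]
Step 7: x=[5.2673] v=[-2.9860]
Step 8: x=[4.8119] v=[-2.2771]
Step 9: x=[4.5404] v=[-1.3576]
Step 10: x=[4.4779] v=[-0.3125]
Step 11: x=[4.6302] v=[0.7615]
First v>=0 after going negative at step 11, time=2.2000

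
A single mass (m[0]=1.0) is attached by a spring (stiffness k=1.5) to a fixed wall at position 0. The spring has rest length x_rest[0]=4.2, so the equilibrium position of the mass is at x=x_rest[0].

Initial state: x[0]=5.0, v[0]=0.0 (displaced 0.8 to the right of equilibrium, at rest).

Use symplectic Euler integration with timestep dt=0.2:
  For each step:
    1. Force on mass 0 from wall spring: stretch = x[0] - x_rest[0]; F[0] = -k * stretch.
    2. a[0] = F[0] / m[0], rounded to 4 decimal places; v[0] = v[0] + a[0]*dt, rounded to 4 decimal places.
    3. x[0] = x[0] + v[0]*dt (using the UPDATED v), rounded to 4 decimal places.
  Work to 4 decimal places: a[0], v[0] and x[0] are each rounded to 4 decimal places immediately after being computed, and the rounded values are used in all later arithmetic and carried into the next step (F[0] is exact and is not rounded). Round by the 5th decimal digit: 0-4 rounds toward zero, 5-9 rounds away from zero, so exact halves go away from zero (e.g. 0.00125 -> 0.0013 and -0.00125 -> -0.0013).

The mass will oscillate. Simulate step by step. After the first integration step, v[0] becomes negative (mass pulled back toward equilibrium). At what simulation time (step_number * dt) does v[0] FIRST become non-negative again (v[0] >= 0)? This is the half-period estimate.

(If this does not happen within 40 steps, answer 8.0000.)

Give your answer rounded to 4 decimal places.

Step 0: x=[5.0000] v=[0.0000]
Step 1: x=[4.9520] v=[-0.2400]
Step 2: x=[4.8589] v=[-0.4656]
Step 3: x=[4.7262] v=[-0.6633]
Step 4: x=[4.5620] v=[-0.8212]
Step 5: x=[4.3760] v=[-0.9298]
Step 6: x=[4.1795] v=[-0.9826]
Step 7: x=[3.9842] v=[-0.9764]
Step 8: x=[3.8019] v=[-0.9117]
Step 9: x=[3.6434] v=[-0.7923]
Step 10: x=[3.5183] v=[-0.6253]
Step 11: x=[3.4341] v=[-0.4208]
Step 12: x=[3.3959] v=[-0.1910]
Step 13: x=[3.4059] v=[0.0502]
First v>=0 after going negative at step 13, time=2.6000

Answer: 2.6000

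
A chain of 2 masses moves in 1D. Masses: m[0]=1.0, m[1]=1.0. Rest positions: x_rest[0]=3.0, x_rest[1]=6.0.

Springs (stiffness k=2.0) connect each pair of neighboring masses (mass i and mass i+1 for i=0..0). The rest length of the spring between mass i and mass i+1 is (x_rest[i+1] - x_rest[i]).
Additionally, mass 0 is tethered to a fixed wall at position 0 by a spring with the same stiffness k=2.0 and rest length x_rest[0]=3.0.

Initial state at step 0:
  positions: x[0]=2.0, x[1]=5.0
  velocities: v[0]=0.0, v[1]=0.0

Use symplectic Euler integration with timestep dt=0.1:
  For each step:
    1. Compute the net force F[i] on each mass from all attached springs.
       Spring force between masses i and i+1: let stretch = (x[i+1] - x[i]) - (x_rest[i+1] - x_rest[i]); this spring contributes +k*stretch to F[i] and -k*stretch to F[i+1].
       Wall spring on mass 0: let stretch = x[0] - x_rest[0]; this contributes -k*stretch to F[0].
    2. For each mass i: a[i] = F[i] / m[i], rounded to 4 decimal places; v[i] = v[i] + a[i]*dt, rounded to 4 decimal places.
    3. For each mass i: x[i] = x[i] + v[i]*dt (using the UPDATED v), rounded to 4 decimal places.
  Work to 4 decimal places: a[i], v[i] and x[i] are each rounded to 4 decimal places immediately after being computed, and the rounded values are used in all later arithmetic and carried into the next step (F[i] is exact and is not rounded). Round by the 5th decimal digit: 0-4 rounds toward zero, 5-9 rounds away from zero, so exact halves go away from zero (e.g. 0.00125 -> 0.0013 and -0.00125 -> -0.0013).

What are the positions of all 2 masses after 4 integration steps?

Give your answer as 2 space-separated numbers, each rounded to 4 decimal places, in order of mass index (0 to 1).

Answer: 2.1882 5.0059

Derivation:
Step 0: x=[2.0000 5.0000] v=[0.0000 0.0000]
Step 1: x=[2.0200 5.0000] v=[0.2000 0.0000]
Step 2: x=[2.0592 5.0004] v=[0.3920 0.0040]
Step 3: x=[2.1160 5.0020] v=[0.5684 0.0158]
Step 4: x=[2.1882 5.0059] v=[0.7224 0.0386]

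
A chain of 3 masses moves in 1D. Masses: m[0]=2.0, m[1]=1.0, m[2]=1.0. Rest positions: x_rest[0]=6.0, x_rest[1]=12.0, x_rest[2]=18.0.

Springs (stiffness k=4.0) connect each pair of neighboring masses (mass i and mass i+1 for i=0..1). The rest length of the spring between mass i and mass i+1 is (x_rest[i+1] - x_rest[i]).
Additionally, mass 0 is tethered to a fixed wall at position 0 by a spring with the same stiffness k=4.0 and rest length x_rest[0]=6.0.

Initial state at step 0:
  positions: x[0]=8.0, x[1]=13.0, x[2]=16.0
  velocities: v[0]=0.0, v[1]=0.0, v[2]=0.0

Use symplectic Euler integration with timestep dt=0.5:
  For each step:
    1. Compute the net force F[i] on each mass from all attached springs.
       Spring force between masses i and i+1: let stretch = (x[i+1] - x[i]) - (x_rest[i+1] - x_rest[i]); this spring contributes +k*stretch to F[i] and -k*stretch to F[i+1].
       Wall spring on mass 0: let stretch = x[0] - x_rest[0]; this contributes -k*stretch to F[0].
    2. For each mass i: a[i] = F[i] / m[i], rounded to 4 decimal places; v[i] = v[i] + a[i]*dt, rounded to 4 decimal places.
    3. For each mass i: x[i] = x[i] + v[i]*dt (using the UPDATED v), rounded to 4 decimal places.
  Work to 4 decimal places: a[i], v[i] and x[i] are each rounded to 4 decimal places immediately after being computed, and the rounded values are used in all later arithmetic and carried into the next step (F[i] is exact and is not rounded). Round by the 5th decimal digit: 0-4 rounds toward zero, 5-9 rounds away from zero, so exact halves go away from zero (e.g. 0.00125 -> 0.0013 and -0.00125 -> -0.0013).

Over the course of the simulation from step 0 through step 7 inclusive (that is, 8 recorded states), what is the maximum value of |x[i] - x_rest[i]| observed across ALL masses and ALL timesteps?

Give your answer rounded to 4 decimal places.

Step 0: x=[8.0000 13.0000 16.0000] v=[0.0000 0.0000 0.0000]
Step 1: x=[6.5000 11.0000 19.0000] v=[-3.0000 -4.0000 6.0000]
Step 2: x=[4.0000 12.5000 20.0000] v=[-5.0000 3.0000 2.0000]
Step 3: x=[3.7500 13.0000 19.5000] v=[-0.5000 1.0000 -1.0000]
Step 4: x=[6.2500 10.7500 18.5000] v=[5.0000 -4.5000 -2.0000]
Step 5: x=[7.8750 11.7500 15.7500] v=[3.2500 2.0000 -5.5000]
Step 6: x=[7.5000 12.8750 15.0000] v=[-0.7500 2.2500 -1.5000]
Step 7: x=[6.0625 10.7500 18.1250] v=[-2.8750 -4.2500 6.2500]
Max displacement = 3.0000

Answer: 3.0000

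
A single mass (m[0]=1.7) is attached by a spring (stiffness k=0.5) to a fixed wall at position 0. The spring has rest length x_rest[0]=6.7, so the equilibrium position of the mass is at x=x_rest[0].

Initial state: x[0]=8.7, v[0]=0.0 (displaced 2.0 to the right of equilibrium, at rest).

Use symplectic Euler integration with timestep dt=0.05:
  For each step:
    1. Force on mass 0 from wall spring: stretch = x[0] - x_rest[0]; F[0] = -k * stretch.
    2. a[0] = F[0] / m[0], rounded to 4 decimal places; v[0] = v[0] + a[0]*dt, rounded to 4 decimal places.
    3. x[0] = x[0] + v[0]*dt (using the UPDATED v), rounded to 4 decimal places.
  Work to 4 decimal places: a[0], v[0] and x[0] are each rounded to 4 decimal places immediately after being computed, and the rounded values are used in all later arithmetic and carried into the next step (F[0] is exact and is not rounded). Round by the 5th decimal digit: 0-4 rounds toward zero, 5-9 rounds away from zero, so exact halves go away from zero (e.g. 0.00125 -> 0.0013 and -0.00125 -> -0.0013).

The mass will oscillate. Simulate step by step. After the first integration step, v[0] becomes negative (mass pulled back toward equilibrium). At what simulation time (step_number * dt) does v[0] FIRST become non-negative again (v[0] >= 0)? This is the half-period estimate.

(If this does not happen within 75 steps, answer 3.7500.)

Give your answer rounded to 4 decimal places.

Answer: 3.7500

Derivation:
Step 0: x=[8.7000] v=[0.0000]
Step 1: x=[8.6985] v=[-0.0294]
Step 2: x=[8.6956] v=[-0.0588]
Step 3: x=[8.6912] v=[-0.0881]
Step 4: x=[8.6853] v=[-0.1174]
Step 5: x=[8.6780] v=[-0.1466]
Step 6: x=[8.6692] v=[-0.1757]
Step 7: x=[8.6590] v=[-0.2047]
Step 8: x=[8.6473] v=[-0.2335]
Step 9: x=[8.6342] v=[-0.2621]
Step 10: x=[8.6197] v=[-0.2905]
Step 11: x=[8.6038] v=[-0.3187]
Step 12: x=[8.5865] v=[-0.3467]
Step 13: x=[8.5678] v=[-0.3744]
Step 14: x=[8.5477] v=[-0.4019]
Step 15: x=[8.5262] v=[-0.4291]
Step 16: x=[8.5034] v=[-0.4560]
Step 17: x=[8.4793] v=[-0.4825]
Step 18: x=[8.4539] v=[-0.5087]
Step 19: x=[8.4272] v=[-0.5345]
Step 20: x=[8.3992] v=[-0.5599]
Step 21: x=[8.3700] v=[-0.5849]
Step 22: x=[8.3395] v=[-0.6095]
Step 23: x=[8.3078] v=[-0.6336]
Step 24: x=[8.2749] v=[-0.6572]
Step 25: x=[8.2409] v=[-0.6804]
Step 26: x=[8.2057] v=[-0.7031]
Step 27: x=[8.1694] v=[-0.7252]
Step 28: x=[8.1321] v=[-0.7468]
Step 29: x=[8.0937] v=[-0.7679]
Step 30: x=[8.0543] v=[-0.7884]
Step 31: x=[8.0139] v=[-0.8083]
Step 32: x=[7.9725] v=[-0.8276]
Step 33: x=[7.9302] v=[-0.8463]
Step 34: x=[7.8870] v=[-0.8644]
Step 35: x=[7.8429] v=[-0.8819]
Step 36: x=[7.7980] v=[-0.8987]
Step 37: x=[7.7523] v=[-0.9148]
Step 38: x=[7.7058] v=[-0.9303]
Step 39: x=[7.6585] v=[-0.9451]
Step 40: x=[7.6105] v=[-0.9592]
Step 41: x=[7.5619] v=[-0.9726]
Step 42: x=[7.5126] v=[-0.9853]
Step 43: x=[7.4627] v=[-0.9973]
Step 44: x=[7.4123] v=[-1.0085]
Step 45: x=[7.3614] v=[-1.0190]
Step 46: x=[7.3100] v=[-1.0287]
Step 47: x=[7.2581] v=[-1.0377]
Step 48: x=[7.2058] v=[-1.0459]
Step 49: x=[7.1531] v=[-1.0533]
Step 50: x=[7.1001] v=[-1.0600]
Step 51: x=[7.0468] v=[-1.0659]
Step 52: x=[6.9933] v=[-1.0710]
Step 53: x=[6.9395] v=[-1.0753]
Step 54: x=[6.8856] v=[-1.0788]
Step 55: x=[6.8315] v=[-1.0815]
Step 56: x=[6.7773] v=[-1.0834]
Step 57: x=[6.7231] v=[-1.0845]
Step 58: x=[6.6689] v=[-1.0848]
Step 59: x=[6.6147] v=[-1.0843]
Step 60: x=[6.5606] v=[-1.0830]
Step 61: x=[6.5066] v=[-1.0810]
Step 62: x=[6.4527] v=[-1.0782]
Step 63: x=[6.3990] v=[-1.0746]
Step 64: x=[6.3455] v=[-1.0702]
Step 65: x=[6.2923] v=[-1.0650]
Step 66: x=[6.2394] v=[-1.0590]
Step 67: x=[6.1868] v=[-1.0522]
Step 68: x=[6.1346] v=[-1.0447]
Step 69: x=[6.0828] v=[-1.0364]
Step 70: x=[6.0314] v=[-1.0273]
Step 71: x=[5.9805] v=[-1.0175]
Step 72: x=[5.9302] v=[-1.0069]
Step 73: x=[5.8804] v=[-0.9956]
Step 74: x=[5.8312] v=[-0.9835]
Step 75: x=[5.7827] v=[-0.9707]
v[0] did not become non-negative within 75 steps; using fallback time=3.7500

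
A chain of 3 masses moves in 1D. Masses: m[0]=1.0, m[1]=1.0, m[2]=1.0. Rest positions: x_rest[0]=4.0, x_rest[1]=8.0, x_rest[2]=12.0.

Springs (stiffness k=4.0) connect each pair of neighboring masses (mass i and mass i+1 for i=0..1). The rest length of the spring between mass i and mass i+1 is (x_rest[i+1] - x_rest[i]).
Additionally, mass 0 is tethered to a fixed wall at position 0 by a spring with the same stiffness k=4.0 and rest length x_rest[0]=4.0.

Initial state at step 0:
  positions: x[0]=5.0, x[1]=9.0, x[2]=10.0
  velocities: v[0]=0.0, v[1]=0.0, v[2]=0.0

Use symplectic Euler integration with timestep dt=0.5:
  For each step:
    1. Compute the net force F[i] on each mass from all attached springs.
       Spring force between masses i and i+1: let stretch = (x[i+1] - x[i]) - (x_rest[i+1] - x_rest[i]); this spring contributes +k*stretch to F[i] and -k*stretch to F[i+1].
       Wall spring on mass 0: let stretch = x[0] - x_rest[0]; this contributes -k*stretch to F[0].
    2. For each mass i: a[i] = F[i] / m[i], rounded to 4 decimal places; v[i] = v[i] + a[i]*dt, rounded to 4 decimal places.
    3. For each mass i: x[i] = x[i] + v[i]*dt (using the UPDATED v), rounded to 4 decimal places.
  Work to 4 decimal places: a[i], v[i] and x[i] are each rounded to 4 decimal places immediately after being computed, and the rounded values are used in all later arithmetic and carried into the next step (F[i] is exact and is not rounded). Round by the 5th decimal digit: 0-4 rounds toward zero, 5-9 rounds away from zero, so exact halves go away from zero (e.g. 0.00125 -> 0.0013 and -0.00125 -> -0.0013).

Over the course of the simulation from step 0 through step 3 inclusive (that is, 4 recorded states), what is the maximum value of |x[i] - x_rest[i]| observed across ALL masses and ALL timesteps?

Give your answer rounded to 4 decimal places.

Answer: 3.0000

Derivation:
Step 0: x=[5.0000 9.0000 10.0000] v=[0.0000 0.0000 0.0000]
Step 1: x=[4.0000 6.0000 13.0000] v=[-2.0000 -6.0000 6.0000]
Step 2: x=[1.0000 8.0000 13.0000] v=[-6.0000 4.0000 0.0000]
Step 3: x=[4.0000 8.0000 12.0000] v=[6.0000 0.0000 -2.0000]
Max displacement = 3.0000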